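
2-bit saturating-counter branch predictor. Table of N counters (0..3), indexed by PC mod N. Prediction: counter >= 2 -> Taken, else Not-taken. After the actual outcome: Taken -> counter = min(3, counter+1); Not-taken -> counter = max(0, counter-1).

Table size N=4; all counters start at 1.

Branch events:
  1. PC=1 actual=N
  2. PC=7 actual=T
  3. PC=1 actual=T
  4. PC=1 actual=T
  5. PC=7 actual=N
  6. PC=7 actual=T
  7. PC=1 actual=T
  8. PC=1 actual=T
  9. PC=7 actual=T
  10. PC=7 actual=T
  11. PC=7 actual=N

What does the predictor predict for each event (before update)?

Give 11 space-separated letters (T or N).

Ev 1: PC=1 idx=1 pred=N actual=N -> ctr[1]=0
Ev 2: PC=7 idx=3 pred=N actual=T -> ctr[3]=2
Ev 3: PC=1 idx=1 pred=N actual=T -> ctr[1]=1
Ev 4: PC=1 idx=1 pred=N actual=T -> ctr[1]=2
Ev 5: PC=7 idx=3 pred=T actual=N -> ctr[3]=1
Ev 6: PC=7 idx=3 pred=N actual=T -> ctr[3]=2
Ev 7: PC=1 idx=1 pred=T actual=T -> ctr[1]=3
Ev 8: PC=1 idx=1 pred=T actual=T -> ctr[1]=3
Ev 9: PC=7 idx=3 pred=T actual=T -> ctr[3]=3
Ev 10: PC=7 idx=3 pred=T actual=T -> ctr[3]=3
Ev 11: PC=7 idx=3 pred=T actual=N -> ctr[3]=2

Answer: N N N N T N T T T T T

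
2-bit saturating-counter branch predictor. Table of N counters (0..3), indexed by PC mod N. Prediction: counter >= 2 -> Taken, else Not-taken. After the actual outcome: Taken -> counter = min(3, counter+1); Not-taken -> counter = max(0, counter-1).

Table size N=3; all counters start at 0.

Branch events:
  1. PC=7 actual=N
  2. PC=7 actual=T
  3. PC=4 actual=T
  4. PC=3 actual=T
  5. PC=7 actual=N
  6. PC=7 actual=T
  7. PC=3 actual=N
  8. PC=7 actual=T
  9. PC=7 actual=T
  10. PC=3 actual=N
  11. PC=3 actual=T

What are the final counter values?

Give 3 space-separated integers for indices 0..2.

Answer: 1 3 0

Derivation:
Ev 1: PC=7 idx=1 pred=N actual=N -> ctr[1]=0
Ev 2: PC=7 idx=1 pred=N actual=T -> ctr[1]=1
Ev 3: PC=4 idx=1 pred=N actual=T -> ctr[1]=2
Ev 4: PC=3 idx=0 pred=N actual=T -> ctr[0]=1
Ev 5: PC=7 idx=1 pred=T actual=N -> ctr[1]=1
Ev 6: PC=7 idx=1 pred=N actual=T -> ctr[1]=2
Ev 7: PC=3 idx=0 pred=N actual=N -> ctr[0]=0
Ev 8: PC=7 idx=1 pred=T actual=T -> ctr[1]=3
Ev 9: PC=7 idx=1 pred=T actual=T -> ctr[1]=3
Ev 10: PC=3 idx=0 pred=N actual=N -> ctr[0]=0
Ev 11: PC=3 idx=0 pred=N actual=T -> ctr[0]=1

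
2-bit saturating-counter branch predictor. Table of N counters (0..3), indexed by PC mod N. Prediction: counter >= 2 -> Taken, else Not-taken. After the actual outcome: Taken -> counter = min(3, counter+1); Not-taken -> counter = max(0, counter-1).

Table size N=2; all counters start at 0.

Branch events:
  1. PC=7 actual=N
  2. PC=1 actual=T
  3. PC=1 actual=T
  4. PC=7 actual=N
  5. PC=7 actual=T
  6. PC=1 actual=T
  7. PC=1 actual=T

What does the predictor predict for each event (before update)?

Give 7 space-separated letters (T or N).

Answer: N N N T N T T

Derivation:
Ev 1: PC=7 idx=1 pred=N actual=N -> ctr[1]=0
Ev 2: PC=1 idx=1 pred=N actual=T -> ctr[1]=1
Ev 3: PC=1 idx=1 pred=N actual=T -> ctr[1]=2
Ev 4: PC=7 idx=1 pred=T actual=N -> ctr[1]=1
Ev 5: PC=7 idx=1 pred=N actual=T -> ctr[1]=2
Ev 6: PC=1 idx=1 pred=T actual=T -> ctr[1]=3
Ev 7: PC=1 idx=1 pred=T actual=T -> ctr[1]=3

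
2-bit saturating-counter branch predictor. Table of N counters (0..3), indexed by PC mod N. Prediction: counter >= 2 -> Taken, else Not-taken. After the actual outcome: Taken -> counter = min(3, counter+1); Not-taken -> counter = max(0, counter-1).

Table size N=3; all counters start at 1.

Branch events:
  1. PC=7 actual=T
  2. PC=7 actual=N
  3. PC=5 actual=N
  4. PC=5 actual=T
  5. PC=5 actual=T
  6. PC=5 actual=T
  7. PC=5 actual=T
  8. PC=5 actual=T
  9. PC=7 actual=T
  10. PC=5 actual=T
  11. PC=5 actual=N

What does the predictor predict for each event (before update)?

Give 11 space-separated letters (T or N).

Ev 1: PC=7 idx=1 pred=N actual=T -> ctr[1]=2
Ev 2: PC=7 idx=1 pred=T actual=N -> ctr[1]=1
Ev 3: PC=5 idx=2 pred=N actual=N -> ctr[2]=0
Ev 4: PC=5 idx=2 pred=N actual=T -> ctr[2]=1
Ev 5: PC=5 idx=2 pred=N actual=T -> ctr[2]=2
Ev 6: PC=5 idx=2 pred=T actual=T -> ctr[2]=3
Ev 7: PC=5 idx=2 pred=T actual=T -> ctr[2]=3
Ev 8: PC=5 idx=2 pred=T actual=T -> ctr[2]=3
Ev 9: PC=7 idx=1 pred=N actual=T -> ctr[1]=2
Ev 10: PC=5 idx=2 pred=T actual=T -> ctr[2]=3
Ev 11: PC=5 idx=2 pred=T actual=N -> ctr[2]=2

Answer: N T N N N T T T N T T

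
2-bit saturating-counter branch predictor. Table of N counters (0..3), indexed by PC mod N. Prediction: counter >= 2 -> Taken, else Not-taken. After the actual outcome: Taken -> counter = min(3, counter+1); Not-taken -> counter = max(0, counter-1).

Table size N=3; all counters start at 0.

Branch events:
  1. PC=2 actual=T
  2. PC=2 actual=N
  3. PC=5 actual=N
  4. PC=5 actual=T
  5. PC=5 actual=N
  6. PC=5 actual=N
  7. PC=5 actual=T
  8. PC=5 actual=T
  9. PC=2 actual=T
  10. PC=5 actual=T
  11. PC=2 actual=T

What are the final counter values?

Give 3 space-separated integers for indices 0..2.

Answer: 0 0 3

Derivation:
Ev 1: PC=2 idx=2 pred=N actual=T -> ctr[2]=1
Ev 2: PC=2 idx=2 pred=N actual=N -> ctr[2]=0
Ev 3: PC=5 idx=2 pred=N actual=N -> ctr[2]=0
Ev 4: PC=5 idx=2 pred=N actual=T -> ctr[2]=1
Ev 5: PC=5 idx=2 pred=N actual=N -> ctr[2]=0
Ev 6: PC=5 idx=2 pred=N actual=N -> ctr[2]=0
Ev 7: PC=5 idx=2 pred=N actual=T -> ctr[2]=1
Ev 8: PC=5 idx=2 pred=N actual=T -> ctr[2]=2
Ev 9: PC=2 idx=2 pred=T actual=T -> ctr[2]=3
Ev 10: PC=5 idx=2 pred=T actual=T -> ctr[2]=3
Ev 11: PC=2 idx=2 pred=T actual=T -> ctr[2]=3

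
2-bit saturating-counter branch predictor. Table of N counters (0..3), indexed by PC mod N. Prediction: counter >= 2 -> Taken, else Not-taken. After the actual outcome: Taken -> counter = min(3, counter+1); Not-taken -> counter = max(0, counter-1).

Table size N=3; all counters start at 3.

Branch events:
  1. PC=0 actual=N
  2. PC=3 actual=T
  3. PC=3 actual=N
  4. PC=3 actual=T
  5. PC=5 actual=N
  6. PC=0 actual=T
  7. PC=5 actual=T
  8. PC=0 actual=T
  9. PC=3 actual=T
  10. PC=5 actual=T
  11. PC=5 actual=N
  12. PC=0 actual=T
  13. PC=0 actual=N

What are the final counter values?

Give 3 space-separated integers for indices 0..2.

Answer: 2 3 2

Derivation:
Ev 1: PC=0 idx=0 pred=T actual=N -> ctr[0]=2
Ev 2: PC=3 idx=0 pred=T actual=T -> ctr[0]=3
Ev 3: PC=3 idx=0 pred=T actual=N -> ctr[0]=2
Ev 4: PC=3 idx=0 pred=T actual=T -> ctr[0]=3
Ev 5: PC=5 idx=2 pred=T actual=N -> ctr[2]=2
Ev 6: PC=0 idx=0 pred=T actual=T -> ctr[0]=3
Ev 7: PC=5 idx=2 pred=T actual=T -> ctr[2]=3
Ev 8: PC=0 idx=0 pred=T actual=T -> ctr[0]=3
Ev 9: PC=3 idx=0 pred=T actual=T -> ctr[0]=3
Ev 10: PC=5 idx=2 pred=T actual=T -> ctr[2]=3
Ev 11: PC=5 idx=2 pred=T actual=N -> ctr[2]=2
Ev 12: PC=0 idx=0 pred=T actual=T -> ctr[0]=3
Ev 13: PC=0 idx=0 pred=T actual=N -> ctr[0]=2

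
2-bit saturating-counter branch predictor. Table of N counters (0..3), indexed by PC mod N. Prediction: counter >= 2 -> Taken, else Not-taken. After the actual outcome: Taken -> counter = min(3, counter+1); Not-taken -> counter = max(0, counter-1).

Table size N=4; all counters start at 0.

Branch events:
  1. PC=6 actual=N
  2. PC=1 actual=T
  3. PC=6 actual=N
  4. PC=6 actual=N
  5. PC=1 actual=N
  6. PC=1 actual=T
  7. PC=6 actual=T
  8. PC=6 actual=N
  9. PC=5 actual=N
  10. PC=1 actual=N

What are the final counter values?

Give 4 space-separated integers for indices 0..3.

Ev 1: PC=6 idx=2 pred=N actual=N -> ctr[2]=0
Ev 2: PC=1 idx=1 pred=N actual=T -> ctr[1]=1
Ev 3: PC=6 idx=2 pred=N actual=N -> ctr[2]=0
Ev 4: PC=6 idx=2 pred=N actual=N -> ctr[2]=0
Ev 5: PC=1 idx=1 pred=N actual=N -> ctr[1]=0
Ev 6: PC=1 idx=1 pred=N actual=T -> ctr[1]=1
Ev 7: PC=6 idx=2 pred=N actual=T -> ctr[2]=1
Ev 8: PC=6 idx=2 pred=N actual=N -> ctr[2]=0
Ev 9: PC=5 idx=1 pred=N actual=N -> ctr[1]=0
Ev 10: PC=1 idx=1 pred=N actual=N -> ctr[1]=0

Answer: 0 0 0 0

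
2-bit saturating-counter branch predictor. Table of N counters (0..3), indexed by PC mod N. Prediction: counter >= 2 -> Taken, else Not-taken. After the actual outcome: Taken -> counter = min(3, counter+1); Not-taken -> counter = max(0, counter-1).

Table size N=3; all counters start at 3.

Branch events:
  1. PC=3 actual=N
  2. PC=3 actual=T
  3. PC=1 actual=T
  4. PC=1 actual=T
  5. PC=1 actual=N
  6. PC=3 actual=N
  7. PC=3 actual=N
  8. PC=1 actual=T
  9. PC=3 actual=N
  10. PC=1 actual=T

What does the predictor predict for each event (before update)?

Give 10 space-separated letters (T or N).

Ev 1: PC=3 idx=0 pred=T actual=N -> ctr[0]=2
Ev 2: PC=3 idx=0 pred=T actual=T -> ctr[0]=3
Ev 3: PC=1 idx=1 pred=T actual=T -> ctr[1]=3
Ev 4: PC=1 idx=1 pred=T actual=T -> ctr[1]=3
Ev 5: PC=1 idx=1 pred=T actual=N -> ctr[1]=2
Ev 6: PC=3 idx=0 pred=T actual=N -> ctr[0]=2
Ev 7: PC=3 idx=0 pred=T actual=N -> ctr[0]=1
Ev 8: PC=1 idx=1 pred=T actual=T -> ctr[1]=3
Ev 9: PC=3 idx=0 pred=N actual=N -> ctr[0]=0
Ev 10: PC=1 idx=1 pred=T actual=T -> ctr[1]=3

Answer: T T T T T T T T N T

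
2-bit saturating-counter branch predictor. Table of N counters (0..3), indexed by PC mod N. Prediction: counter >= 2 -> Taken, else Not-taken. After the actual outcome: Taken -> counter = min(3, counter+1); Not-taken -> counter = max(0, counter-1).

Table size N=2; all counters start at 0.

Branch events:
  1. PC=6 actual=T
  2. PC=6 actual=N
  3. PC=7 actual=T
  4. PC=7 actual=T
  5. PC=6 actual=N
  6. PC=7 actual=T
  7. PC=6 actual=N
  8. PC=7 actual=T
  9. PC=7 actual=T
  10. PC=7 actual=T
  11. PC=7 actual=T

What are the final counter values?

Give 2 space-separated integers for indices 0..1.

Ev 1: PC=6 idx=0 pred=N actual=T -> ctr[0]=1
Ev 2: PC=6 idx=0 pred=N actual=N -> ctr[0]=0
Ev 3: PC=7 idx=1 pred=N actual=T -> ctr[1]=1
Ev 4: PC=7 idx=1 pred=N actual=T -> ctr[1]=2
Ev 5: PC=6 idx=0 pred=N actual=N -> ctr[0]=0
Ev 6: PC=7 idx=1 pred=T actual=T -> ctr[1]=3
Ev 7: PC=6 idx=0 pred=N actual=N -> ctr[0]=0
Ev 8: PC=7 idx=1 pred=T actual=T -> ctr[1]=3
Ev 9: PC=7 idx=1 pred=T actual=T -> ctr[1]=3
Ev 10: PC=7 idx=1 pred=T actual=T -> ctr[1]=3
Ev 11: PC=7 idx=1 pred=T actual=T -> ctr[1]=3

Answer: 0 3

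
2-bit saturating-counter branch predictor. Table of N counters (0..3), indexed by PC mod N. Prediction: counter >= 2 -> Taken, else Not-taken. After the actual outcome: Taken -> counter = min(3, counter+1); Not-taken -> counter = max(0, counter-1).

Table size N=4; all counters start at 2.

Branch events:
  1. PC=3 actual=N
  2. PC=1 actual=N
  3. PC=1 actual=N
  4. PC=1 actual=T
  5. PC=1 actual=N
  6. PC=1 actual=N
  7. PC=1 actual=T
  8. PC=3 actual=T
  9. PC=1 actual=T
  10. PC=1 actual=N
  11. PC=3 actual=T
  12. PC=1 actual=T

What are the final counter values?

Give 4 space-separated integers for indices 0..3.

Answer: 2 2 2 3

Derivation:
Ev 1: PC=3 idx=3 pred=T actual=N -> ctr[3]=1
Ev 2: PC=1 idx=1 pred=T actual=N -> ctr[1]=1
Ev 3: PC=1 idx=1 pred=N actual=N -> ctr[1]=0
Ev 4: PC=1 idx=1 pred=N actual=T -> ctr[1]=1
Ev 5: PC=1 idx=1 pred=N actual=N -> ctr[1]=0
Ev 6: PC=1 idx=1 pred=N actual=N -> ctr[1]=0
Ev 7: PC=1 idx=1 pred=N actual=T -> ctr[1]=1
Ev 8: PC=3 idx=3 pred=N actual=T -> ctr[3]=2
Ev 9: PC=1 idx=1 pred=N actual=T -> ctr[1]=2
Ev 10: PC=1 idx=1 pred=T actual=N -> ctr[1]=1
Ev 11: PC=3 idx=3 pred=T actual=T -> ctr[3]=3
Ev 12: PC=1 idx=1 pred=N actual=T -> ctr[1]=2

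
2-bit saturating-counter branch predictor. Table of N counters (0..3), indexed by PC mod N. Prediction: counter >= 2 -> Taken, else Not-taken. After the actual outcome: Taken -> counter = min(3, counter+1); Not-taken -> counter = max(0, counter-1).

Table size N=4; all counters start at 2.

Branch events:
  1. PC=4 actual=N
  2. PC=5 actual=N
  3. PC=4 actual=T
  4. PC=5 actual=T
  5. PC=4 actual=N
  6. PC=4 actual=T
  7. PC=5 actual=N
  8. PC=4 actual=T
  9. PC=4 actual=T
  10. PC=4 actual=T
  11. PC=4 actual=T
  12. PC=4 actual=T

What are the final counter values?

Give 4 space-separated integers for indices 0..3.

Answer: 3 1 2 2

Derivation:
Ev 1: PC=4 idx=0 pred=T actual=N -> ctr[0]=1
Ev 2: PC=5 idx=1 pred=T actual=N -> ctr[1]=1
Ev 3: PC=4 idx=0 pred=N actual=T -> ctr[0]=2
Ev 4: PC=5 idx=1 pred=N actual=T -> ctr[1]=2
Ev 5: PC=4 idx=0 pred=T actual=N -> ctr[0]=1
Ev 6: PC=4 idx=0 pred=N actual=T -> ctr[0]=2
Ev 7: PC=5 idx=1 pred=T actual=N -> ctr[1]=1
Ev 8: PC=4 idx=0 pred=T actual=T -> ctr[0]=3
Ev 9: PC=4 idx=0 pred=T actual=T -> ctr[0]=3
Ev 10: PC=4 idx=0 pred=T actual=T -> ctr[0]=3
Ev 11: PC=4 idx=0 pred=T actual=T -> ctr[0]=3
Ev 12: PC=4 idx=0 pred=T actual=T -> ctr[0]=3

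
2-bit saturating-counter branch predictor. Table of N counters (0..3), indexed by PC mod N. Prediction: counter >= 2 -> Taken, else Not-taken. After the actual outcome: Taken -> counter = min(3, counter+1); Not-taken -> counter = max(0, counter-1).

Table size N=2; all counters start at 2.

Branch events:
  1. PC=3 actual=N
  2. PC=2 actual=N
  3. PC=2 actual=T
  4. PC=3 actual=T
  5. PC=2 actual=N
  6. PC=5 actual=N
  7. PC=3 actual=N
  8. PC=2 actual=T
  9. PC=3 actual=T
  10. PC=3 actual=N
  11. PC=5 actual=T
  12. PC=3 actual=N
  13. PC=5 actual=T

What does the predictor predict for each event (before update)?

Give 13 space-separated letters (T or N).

Ev 1: PC=3 idx=1 pred=T actual=N -> ctr[1]=1
Ev 2: PC=2 idx=0 pred=T actual=N -> ctr[0]=1
Ev 3: PC=2 idx=0 pred=N actual=T -> ctr[0]=2
Ev 4: PC=3 idx=1 pred=N actual=T -> ctr[1]=2
Ev 5: PC=2 idx=0 pred=T actual=N -> ctr[0]=1
Ev 6: PC=5 idx=1 pred=T actual=N -> ctr[1]=1
Ev 7: PC=3 idx=1 pred=N actual=N -> ctr[1]=0
Ev 8: PC=2 idx=0 pred=N actual=T -> ctr[0]=2
Ev 9: PC=3 idx=1 pred=N actual=T -> ctr[1]=1
Ev 10: PC=3 idx=1 pred=N actual=N -> ctr[1]=0
Ev 11: PC=5 idx=1 pred=N actual=T -> ctr[1]=1
Ev 12: PC=3 idx=1 pred=N actual=N -> ctr[1]=0
Ev 13: PC=5 idx=1 pred=N actual=T -> ctr[1]=1

Answer: T T N N T T N N N N N N N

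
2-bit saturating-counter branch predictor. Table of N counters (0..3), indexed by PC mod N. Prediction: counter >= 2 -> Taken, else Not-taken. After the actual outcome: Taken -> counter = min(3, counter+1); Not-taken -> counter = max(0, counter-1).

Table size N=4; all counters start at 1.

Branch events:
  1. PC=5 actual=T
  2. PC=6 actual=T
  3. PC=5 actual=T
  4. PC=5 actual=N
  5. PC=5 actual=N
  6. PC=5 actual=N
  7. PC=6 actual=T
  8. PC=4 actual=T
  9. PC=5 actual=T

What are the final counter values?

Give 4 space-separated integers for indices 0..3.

Answer: 2 1 3 1

Derivation:
Ev 1: PC=5 idx=1 pred=N actual=T -> ctr[1]=2
Ev 2: PC=6 idx=2 pred=N actual=T -> ctr[2]=2
Ev 3: PC=5 idx=1 pred=T actual=T -> ctr[1]=3
Ev 4: PC=5 idx=1 pred=T actual=N -> ctr[1]=2
Ev 5: PC=5 idx=1 pred=T actual=N -> ctr[1]=1
Ev 6: PC=5 idx=1 pred=N actual=N -> ctr[1]=0
Ev 7: PC=6 idx=2 pred=T actual=T -> ctr[2]=3
Ev 8: PC=4 idx=0 pred=N actual=T -> ctr[0]=2
Ev 9: PC=5 idx=1 pred=N actual=T -> ctr[1]=1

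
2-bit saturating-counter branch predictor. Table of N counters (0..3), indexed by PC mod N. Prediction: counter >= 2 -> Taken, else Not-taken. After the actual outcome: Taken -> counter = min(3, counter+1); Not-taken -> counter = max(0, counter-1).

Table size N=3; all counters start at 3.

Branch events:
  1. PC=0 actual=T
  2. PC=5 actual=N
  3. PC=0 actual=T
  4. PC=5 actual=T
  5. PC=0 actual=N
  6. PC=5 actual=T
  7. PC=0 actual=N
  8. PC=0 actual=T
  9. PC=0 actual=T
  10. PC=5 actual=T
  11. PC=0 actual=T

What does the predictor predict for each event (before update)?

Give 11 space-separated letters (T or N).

Ev 1: PC=0 idx=0 pred=T actual=T -> ctr[0]=3
Ev 2: PC=5 idx=2 pred=T actual=N -> ctr[2]=2
Ev 3: PC=0 idx=0 pred=T actual=T -> ctr[0]=3
Ev 4: PC=5 idx=2 pred=T actual=T -> ctr[2]=3
Ev 5: PC=0 idx=0 pred=T actual=N -> ctr[0]=2
Ev 6: PC=5 idx=2 pred=T actual=T -> ctr[2]=3
Ev 7: PC=0 idx=0 pred=T actual=N -> ctr[0]=1
Ev 8: PC=0 idx=0 pred=N actual=T -> ctr[0]=2
Ev 9: PC=0 idx=0 pred=T actual=T -> ctr[0]=3
Ev 10: PC=5 idx=2 pred=T actual=T -> ctr[2]=3
Ev 11: PC=0 idx=0 pred=T actual=T -> ctr[0]=3

Answer: T T T T T T T N T T T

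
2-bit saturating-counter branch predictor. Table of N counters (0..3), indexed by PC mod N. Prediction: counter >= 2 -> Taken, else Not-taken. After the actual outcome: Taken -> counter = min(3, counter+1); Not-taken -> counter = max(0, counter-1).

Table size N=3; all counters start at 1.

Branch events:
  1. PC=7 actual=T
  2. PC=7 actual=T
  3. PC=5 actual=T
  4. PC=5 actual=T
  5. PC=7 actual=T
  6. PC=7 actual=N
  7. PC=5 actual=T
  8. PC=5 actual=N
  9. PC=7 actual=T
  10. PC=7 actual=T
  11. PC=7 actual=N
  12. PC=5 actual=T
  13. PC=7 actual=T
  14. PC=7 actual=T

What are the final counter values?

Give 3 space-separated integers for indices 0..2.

Answer: 1 3 3

Derivation:
Ev 1: PC=7 idx=1 pred=N actual=T -> ctr[1]=2
Ev 2: PC=7 idx=1 pred=T actual=T -> ctr[1]=3
Ev 3: PC=5 idx=2 pred=N actual=T -> ctr[2]=2
Ev 4: PC=5 idx=2 pred=T actual=T -> ctr[2]=3
Ev 5: PC=7 idx=1 pred=T actual=T -> ctr[1]=3
Ev 6: PC=7 idx=1 pred=T actual=N -> ctr[1]=2
Ev 7: PC=5 idx=2 pred=T actual=T -> ctr[2]=3
Ev 8: PC=5 idx=2 pred=T actual=N -> ctr[2]=2
Ev 9: PC=7 idx=1 pred=T actual=T -> ctr[1]=3
Ev 10: PC=7 idx=1 pred=T actual=T -> ctr[1]=3
Ev 11: PC=7 idx=1 pred=T actual=N -> ctr[1]=2
Ev 12: PC=5 idx=2 pred=T actual=T -> ctr[2]=3
Ev 13: PC=7 idx=1 pred=T actual=T -> ctr[1]=3
Ev 14: PC=7 idx=1 pred=T actual=T -> ctr[1]=3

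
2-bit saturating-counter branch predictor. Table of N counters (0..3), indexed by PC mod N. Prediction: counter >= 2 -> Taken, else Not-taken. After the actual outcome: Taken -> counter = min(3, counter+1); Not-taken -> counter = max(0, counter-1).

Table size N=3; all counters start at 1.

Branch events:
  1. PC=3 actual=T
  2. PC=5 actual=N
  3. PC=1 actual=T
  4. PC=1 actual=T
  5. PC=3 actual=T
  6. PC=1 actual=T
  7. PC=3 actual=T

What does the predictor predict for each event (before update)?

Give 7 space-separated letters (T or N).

Answer: N N N T T T T

Derivation:
Ev 1: PC=3 idx=0 pred=N actual=T -> ctr[0]=2
Ev 2: PC=5 idx=2 pred=N actual=N -> ctr[2]=0
Ev 3: PC=1 idx=1 pred=N actual=T -> ctr[1]=2
Ev 4: PC=1 idx=1 pred=T actual=T -> ctr[1]=3
Ev 5: PC=3 idx=0 pred=T actual=T -> ctr[0]=3
Ev 6: PC=1 idx=1 pred=T actual=T -> ctr[1]=3
Ev 7: PC=3 idx=0 pred=T actual=T -> ctr[0]=3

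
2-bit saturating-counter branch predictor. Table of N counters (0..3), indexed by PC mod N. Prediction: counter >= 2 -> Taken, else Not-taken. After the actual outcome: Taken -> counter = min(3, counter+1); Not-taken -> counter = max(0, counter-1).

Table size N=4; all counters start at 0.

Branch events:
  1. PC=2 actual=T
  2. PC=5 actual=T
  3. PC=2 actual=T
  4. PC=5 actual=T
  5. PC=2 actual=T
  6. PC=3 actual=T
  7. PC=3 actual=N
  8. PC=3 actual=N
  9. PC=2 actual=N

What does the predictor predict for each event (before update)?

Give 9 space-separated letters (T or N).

Answer: N N N N T N N N T

Derivation:
Ev 1: PC=2 idx=2 pred=N actual=T -> ctr[2]=1
Ev 2: PC=5 idx=1 pred=N actual=T -> ctr[1]=1
Ev 3: PC=2 idx=2 pred=N actual=T -> ctr[2]=2
Ev 4: PC=5 idx=1 pred=N actual=T -> ctr[1]=2
Ev 5: PC=2 idx=2 pred=T actual=T -> ctr[2]=3
Ev 6: PC=3 idx=3 pred=N actual=T -> ctr[3]=1
Ev 7: PC=3 idx=3 pred=N actual=N -> ctr[3]=0
Ev 8: PC=3 idx=3 pred=N actual=N -> ctr[3]=0
Ev 9: PC=2 idx=2 pred=T actual=N -> ctr[2]=2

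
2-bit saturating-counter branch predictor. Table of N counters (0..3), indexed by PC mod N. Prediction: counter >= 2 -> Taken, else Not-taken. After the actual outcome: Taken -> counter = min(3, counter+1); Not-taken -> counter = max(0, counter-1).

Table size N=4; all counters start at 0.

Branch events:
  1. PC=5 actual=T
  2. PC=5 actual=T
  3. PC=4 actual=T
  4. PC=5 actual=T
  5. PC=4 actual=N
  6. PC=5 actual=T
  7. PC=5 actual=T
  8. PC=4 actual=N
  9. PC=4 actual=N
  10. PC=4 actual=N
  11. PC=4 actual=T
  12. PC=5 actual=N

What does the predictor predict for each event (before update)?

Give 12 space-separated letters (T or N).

Answer: N N N T N T T N N N N T

Derivation:
Ev 1: PC=5 idx=1 pred=N actual=T -> ctr[1]=1
Ev 2: PC=5 idx=1 pred=N actual=T -> ctr[1]=2
Ev 3: PC=4 idx=0 pred=N actual=T -> ctr[0]=1
Ev 4: PC=5 idx=1 pred=T actual=T -> ctr[1]=3
Ev 5: PC=4 idx=0 pred=N actual=N -> ctr[0]=0
Ev 6: PC=5 idx=1 pred=T actual=T -> ctr[1]=3
Ev 7: PC=5 idx=1 pred=T actual=T -> ctr[1]=3
Ev 8: PC=4 idx=0 pred=N actual=N -> ctr[0]=0
Ev 9: PC=4 idx=0 pred=N actual=N -> ctr[0]=0
Ev 10: PC=4 idx=0 pred=N actual=N -> ctr[0]=0
Ev 11: PC=4 idx=0 pred=N actual=T -> ctr[0]=1
Ev 12: PC=5 idx=1 pred=T actual=N -> ctr[1]=2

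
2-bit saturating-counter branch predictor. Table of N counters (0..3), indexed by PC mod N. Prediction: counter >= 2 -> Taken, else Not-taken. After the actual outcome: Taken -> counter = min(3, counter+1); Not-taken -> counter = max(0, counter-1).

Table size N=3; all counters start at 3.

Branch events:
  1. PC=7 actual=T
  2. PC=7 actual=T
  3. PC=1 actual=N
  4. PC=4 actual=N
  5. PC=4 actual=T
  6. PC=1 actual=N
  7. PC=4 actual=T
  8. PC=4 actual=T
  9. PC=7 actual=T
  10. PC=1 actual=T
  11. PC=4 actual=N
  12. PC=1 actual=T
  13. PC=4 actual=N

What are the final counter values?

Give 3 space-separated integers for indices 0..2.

Answer: 3 2 3

Derivation:
Ev 1: PC=7 idx=1 pred=T actual=T -> ctr[1]=3
Ev 2: PC=7 idx=1 pred=T actual=T -> ctr[1]=3
Ev 3: PC=1 idx=1 pred=T actual=N -> ctr[1]=2
Ev 4: PC=4 idx=1 pred=T actual=N -> ctr[1]=1
Ev 5: PC=4 idx=1 pred=N actual=T -> ctr[1]=2
Ev 6: PC=1 idx=1 pred=T actual=N -> ctr[1]=1
Ev 7: PC=4 idx=1 pred=N actual=T -> ctr[1]=2
Ev 8: PC=4 idx=1 pred=T actual=T -> ctr[1]=3
Ev 9: PC=7 idx=1 pred=T actual=T -> ctr[1]=3
Ev 10: PC=1 idx=1 pred=T actual=T -> ctr[1]=3
Ev 11: PC=4 idx=1 pred=T actual=N -> ctr[1]=2
Ev 12: PC=1 idx=1 pred=T actual=T -> ctr[1]=3
Ev 13: PC=4 idx=1 pred=T actual=N -> ctr[1]=2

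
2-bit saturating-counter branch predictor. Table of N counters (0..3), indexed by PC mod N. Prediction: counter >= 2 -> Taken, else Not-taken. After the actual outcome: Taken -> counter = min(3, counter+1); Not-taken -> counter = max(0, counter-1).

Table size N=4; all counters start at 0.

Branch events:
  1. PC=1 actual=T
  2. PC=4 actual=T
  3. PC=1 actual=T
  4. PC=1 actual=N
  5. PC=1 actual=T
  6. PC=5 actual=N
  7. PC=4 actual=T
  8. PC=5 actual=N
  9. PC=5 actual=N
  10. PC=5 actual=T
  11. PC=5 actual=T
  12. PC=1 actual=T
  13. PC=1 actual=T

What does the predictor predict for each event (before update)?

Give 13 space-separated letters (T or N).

Ev 1: PC=1 idx=1 pred=N actual=T -> ctr[1]=1
Ev 2: PC=4 idx=0 pred=N actual=T -> ctr[0]=1
Ev 3: PC=1 idx=1 pred=N actual=T -> ctr[1]=2
Ev 4: PC=1 idx=1 pred=T actual=N -> ctr[1]=1
Ev 5: PC=1 idx=1 pred=N actual=T -> ctr[1]=2
Ev 6: PC=5 idx=1 pred=T actual=N -> ctr[1]=1
Ev 7: PC=4 idx=0 pred=N actual=T -> ctr[0]=2
Ev 8: PC=5 idx=1 pred=N actual=N -> ctr[1]=0
Ev 9: PC=5 idx=1 pred=N actual=N -> ctr[1]=0
Ev 10: PC=5 idx=1 pred=N actual=T -> ctr[1]=1
Ev 11: PC=5 idx=1 pred=N actual=T -> ctr[1]=2
Ev 12: PC=1 idx=1 pred=T actual=T -> ctr[1]=3
Ev 13: PC=1 idx=1 pred=T actual=T -> ctr[1]=3

Answer: N N N T N T N N N N N T T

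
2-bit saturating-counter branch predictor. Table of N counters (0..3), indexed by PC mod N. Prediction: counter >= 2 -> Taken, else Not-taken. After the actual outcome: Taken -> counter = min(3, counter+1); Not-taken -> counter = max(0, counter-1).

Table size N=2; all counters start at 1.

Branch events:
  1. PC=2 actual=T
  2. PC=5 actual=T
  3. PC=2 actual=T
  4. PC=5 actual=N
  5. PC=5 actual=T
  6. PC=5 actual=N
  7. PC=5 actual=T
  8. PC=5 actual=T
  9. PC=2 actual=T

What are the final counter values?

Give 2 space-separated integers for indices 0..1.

Ev 1: PC=2 idx=0 pred=N actual=T -> ctr[0]=2
Ev 2: PC=5 idx=1 pred=N actual=T -> ctr[1]=2
Ev 3: PC=2 idx=0 pred=T actual=T -> ctr[0]=3
Ev 4: PC=5 idx=1 pred=T actual=N -> ctr[1]=1
Ev 5: PC=5 idx=1 pred=N actual=T -> ctr[1]=2
Ev 6: PC=5 idx=1 pred=T actual=N -> ctr[1]=1
Ev 7: PC=5 idx=1 pred=N actual=T -> ctr[1]=2
Ev 8: PC=5 idx=1 pred=T actual=T -> ctr[1]=3
Ev 9: PC=2 idx=0 pred=T actual=T -> ctr[0]=3

Answer: 3 3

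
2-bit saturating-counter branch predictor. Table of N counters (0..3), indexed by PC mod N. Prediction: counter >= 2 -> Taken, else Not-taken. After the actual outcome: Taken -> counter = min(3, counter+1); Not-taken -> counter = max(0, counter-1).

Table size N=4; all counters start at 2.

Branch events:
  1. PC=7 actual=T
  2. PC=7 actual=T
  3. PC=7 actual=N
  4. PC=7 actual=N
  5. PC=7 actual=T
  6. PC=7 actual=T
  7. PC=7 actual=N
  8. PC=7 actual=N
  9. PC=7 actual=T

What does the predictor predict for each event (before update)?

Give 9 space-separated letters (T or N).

Ev 1: PC=7 idx=3 pred=T actual=T -> ctr[3]=3
Ev 2: PC=7 idx=3 pred=T actual=T -> ctr[3]=3
Ev 3: PC=7 idx=3 pred=T actual=N -> ctr[3]=2
Ev 4: PC=7 idx=3 pred=T actual=N -> ctr[3]=1
Ev 5: PC=7 idx=3 pred=N actual=T -> ctr[3]=2
Ev 6: PC=7 idx=3 pred=T actual=T -> ctr[3]=3
Ev 7: PC=7 idx=3 pred=T actual=N -> ctr[3]=2
Ev 8: PC=7 idx=3 pred=T actual=N -> ctr[3]=1
Ev 9: PC=7 idx=3 pred=N actual=T -> ctr[3]=2

Answer: T T T T N T T T N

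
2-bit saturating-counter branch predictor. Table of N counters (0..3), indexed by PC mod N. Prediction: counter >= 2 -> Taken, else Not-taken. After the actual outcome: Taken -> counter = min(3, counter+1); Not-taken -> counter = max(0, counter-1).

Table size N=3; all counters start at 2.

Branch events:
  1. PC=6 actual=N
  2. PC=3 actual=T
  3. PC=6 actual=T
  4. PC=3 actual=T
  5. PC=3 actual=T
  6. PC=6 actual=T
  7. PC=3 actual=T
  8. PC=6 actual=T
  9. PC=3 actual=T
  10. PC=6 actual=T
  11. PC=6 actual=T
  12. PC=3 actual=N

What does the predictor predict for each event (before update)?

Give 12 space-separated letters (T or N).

Ev 1: PC=6 idx=0 pred=T actual=N -> ctr[0]=1
Ev 2: PC=3 idx=0 pred=N actual=T -> ctr[0]=2
Ev 3: PC=6 idx=0 pred=T actual=T -> ctr[0]=3
Ev 4: PC=3 idx=0 pred=T actual=T -> ctr[0]=3
Ev 5: PC=3 idx=0 pred=T actual=T -> ctr[0]=3
Ev 6: PC=6 idx=0 pred=T actual=T -> ctr[0]=3
Ev 7: PC=3 idx=0 pred=T actual=T -> ctr[0]=3
Ev 8: PC=6 idx=0 pred=T actual=T -> ctr[0]=3
Ev 9: PC=3 idx=0 pred=T actual=T -> ctr[0]=3
Ev 10: PC=6 idx=0 pred=T actual=T -> ctr[0]=3
Ev 11: PC=6 idx=0 pred=T actual=T -> ctr[0]=3
Ev 12: PC=3 idx=0 pred=T actual=N -> ctr[0]=2

Answer: T N T T T T T T T T T T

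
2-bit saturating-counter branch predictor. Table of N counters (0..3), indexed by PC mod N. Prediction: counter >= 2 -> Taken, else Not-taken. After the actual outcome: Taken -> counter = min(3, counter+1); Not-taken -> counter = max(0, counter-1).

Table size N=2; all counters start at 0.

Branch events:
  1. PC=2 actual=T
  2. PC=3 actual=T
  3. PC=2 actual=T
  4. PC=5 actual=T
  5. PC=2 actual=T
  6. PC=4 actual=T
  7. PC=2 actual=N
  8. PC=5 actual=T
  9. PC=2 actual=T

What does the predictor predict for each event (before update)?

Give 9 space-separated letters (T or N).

Answer: N N N N T T T T T

Derivation:
Ev 1: PC=2 idx=0 pred=N actual=T -> ctr[0]=1
Ev 2: PC=3 idx=1 pred=N actual=T -> ctr[1]=1
Ev 3: PC=2 idx=0 pred=N actual=T -> ctr[0]=2
Ev 4: PC=5 idx=1 pred=N actual=T -> ctr[1]=2
Ev 5: PC=2 idx=0 pred=T actual=T -> ctr[0]=3
Ev 6: PC=4 idx=0 pred=T actual=T -> ctr[0]=3
Ev 7: PC=2 idx=0 pred=T actual=N -> ctr[0]=2
Ev 8: PC=5 idx=1 pred=T actual=T -> ctr[1]=3
Ev 9: PC=2 idx=0 pred=T actual=T -> ctr[0]=3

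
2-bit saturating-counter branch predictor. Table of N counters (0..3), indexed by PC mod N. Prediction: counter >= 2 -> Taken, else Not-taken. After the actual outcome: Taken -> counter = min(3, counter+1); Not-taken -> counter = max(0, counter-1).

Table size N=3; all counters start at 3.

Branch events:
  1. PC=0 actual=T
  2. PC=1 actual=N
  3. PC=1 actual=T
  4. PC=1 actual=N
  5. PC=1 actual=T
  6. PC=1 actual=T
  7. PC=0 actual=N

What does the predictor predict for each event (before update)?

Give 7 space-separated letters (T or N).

Ev 1: PC=0 idx=0 pred=T actual=T -> ctr[0]=3
Ev 2: PC=1 idx=1 pred=T actual=N -> ctr[1]=2
Ev 3: PC=1 idx=1 pred=T actual=T -> ctr[1]=3
Ev 4: PC=1 idx=1 pred=T actual=N -> ctr[1]=2
Ev 5: PC=1 idx=1 pred=T actual=T -> ctr[1]=3
Ev 6: PC=1 idx=1 pred=T actual=T -> ctr[1]=3
Ev 7: PC=0 idx=0 pred=T actual=N -> ctr[0]=2

Answer: T T T T T T T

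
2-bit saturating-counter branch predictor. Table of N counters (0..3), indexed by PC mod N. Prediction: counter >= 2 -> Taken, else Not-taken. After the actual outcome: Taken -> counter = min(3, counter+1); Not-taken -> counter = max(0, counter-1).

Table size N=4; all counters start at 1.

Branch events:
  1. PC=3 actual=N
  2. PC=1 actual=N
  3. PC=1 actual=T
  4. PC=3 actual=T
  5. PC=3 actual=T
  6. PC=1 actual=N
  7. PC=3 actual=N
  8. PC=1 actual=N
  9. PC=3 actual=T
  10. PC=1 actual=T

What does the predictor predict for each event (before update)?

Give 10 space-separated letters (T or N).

Ev 1: PC=3 idx=3 pred=N actual=N -> ctr[3]=0
Ev 2: PC=1 idx=1 pred=N actual=N -> ctr[1]=0
Ev 3: PC=1 idx=1 pred=N actual=T -> ctr[1]=1
Ev 4: PC=3 idx=3 pred=N actual=T -> ctr[3]=1
Ev 5: PC=3 idx=3 pred=N actual=T -> ctr[3]=2
Ev 6: PC=1 idx=1 pred=N actual=N -> ctr[1]=0
Ev 7: PC=3 idx=3 pred=T actual=N -> ctr[3]=1
Ev 8: PC=1 idx=1 pred=N actual=N -> ctr[1]=0
Ev 9: PC=3 idx=3 pred=N actual=T -> ctr[3]=2
Ev 10: PC=1 idx=1 pred=N actual=T -> ctr[1]=1

Answer: N N N N N N T N N N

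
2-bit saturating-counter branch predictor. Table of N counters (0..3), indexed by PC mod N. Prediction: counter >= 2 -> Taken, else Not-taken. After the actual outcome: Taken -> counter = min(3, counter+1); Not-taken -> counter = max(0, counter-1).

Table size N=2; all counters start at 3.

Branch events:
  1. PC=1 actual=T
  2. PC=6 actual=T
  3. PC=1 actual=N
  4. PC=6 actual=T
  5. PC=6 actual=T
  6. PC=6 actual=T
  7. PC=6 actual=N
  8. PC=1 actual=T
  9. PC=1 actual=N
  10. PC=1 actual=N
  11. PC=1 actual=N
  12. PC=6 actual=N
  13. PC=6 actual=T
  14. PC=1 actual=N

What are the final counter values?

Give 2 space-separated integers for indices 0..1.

Ev 1: PC=1 idx=1 pred=T actual=T -> ctr[1]=3
Ev 2: PC=6 idx=0 pred=T actual=T -> ctr[0]=3
Ev 3: PC=1 idx=1 pred=T actual=N -> ctr[1]=2
Ev 4: PC=6 idx=0 pred=T actual=T -> ctr[0]=3
Ev 5: PC=6 idx=0 pred=T actual=T -> ctr[0]=3
Ev 6: PC=6 idx=0 pred=T actual=T -> ctr[0]=3
Ev 7: PC=6 idx=0 pred=T actual=N -> ctr[0]=2
Ev 8: PC=1 idx=1 pred=T actual=T -> ctr[1]=3
Ev 9: PC=1 idx=1 pred=T actual=N -> ctr[1]=2
Ev 10: PC=1 idx=1 pred=T actual=N -> ctr[1]=1
Ev 11: PC=1 idx=1 pred=N actual=N -> ctr[1]=0
Ev 12: PC=6 idx=0 pred=T actual=N -> ctr[0]=1
Ev 13: PC=6 idx=0 pred=N actual=T -> ctr[0]=2
Ev 14: PC=1 idx=1 pred=N actual=N -> ctr[1]=0

Answer: 2 0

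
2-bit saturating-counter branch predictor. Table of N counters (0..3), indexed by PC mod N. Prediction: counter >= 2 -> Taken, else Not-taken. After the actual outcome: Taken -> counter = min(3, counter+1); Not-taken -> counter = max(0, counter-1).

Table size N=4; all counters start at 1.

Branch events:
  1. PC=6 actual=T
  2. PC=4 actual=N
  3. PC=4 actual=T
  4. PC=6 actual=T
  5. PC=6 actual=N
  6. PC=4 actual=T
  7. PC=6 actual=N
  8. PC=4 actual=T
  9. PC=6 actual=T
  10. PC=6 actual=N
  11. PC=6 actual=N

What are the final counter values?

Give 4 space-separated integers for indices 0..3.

Ev 1: PC=6 idx=2 pred=N actual=T -> ctr[2]=2
Ev 2: PC=4 idx=0 pred=N actual=N -> ctr[0]=0
Ev 3: PC=4 idx=0 pred=N actual=T -> ctr[0]=1
Ev 4: PC=6 idx=2 pred=T actual=T -> ctr[2]=3
Ev 5: PC=6 idx=2 pred=T actual=N -> ctr[2]=2
Ev 6: PC=4 idx=0 pred=N actual=T -> ctr[0]=2
Ev 7: PC=6 idx=2 pred=T actual=N -> ctr[2]=1
Ev 8: PC=4 idx=0 pred=T actual=T -> ctr[0]=3
Ev 9: PC=6 idx=2 pred=N actual=T -> ctr[2]=2
Ev 10: PC=6 idx=2 pred=T actual=N -> ctr[2]=1
Ev 11: PC=6 idx=2 pred=N actual=N -> ctr[2]=0

Answer: 3 1 0 1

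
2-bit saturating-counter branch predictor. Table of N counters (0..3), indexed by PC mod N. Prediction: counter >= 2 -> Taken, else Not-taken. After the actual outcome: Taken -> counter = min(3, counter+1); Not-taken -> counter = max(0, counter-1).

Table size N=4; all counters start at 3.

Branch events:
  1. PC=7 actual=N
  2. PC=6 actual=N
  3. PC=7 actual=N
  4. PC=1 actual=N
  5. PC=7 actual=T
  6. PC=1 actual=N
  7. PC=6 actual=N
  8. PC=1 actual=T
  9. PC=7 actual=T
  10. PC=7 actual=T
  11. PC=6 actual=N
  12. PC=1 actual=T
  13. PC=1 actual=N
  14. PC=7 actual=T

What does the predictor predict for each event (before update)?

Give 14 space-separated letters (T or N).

Answer: T T T T N T T N T T N T T T

Derivation:
Ev 1: PC=7 idx=3 pred=T actual=N -> ctr[3]=2
Ev 2: PC=6 idx=2 pred=T actual=N -> ctr[2]=2
Ev 3: PC=7 idx=3 pred=T actual=N -> ctr[3]=1
Ev 4: PC=1 idx=1 pred=T actual=N -> ctr[1]=2
Ev 5: PC=7 idx=3 pred=N actual=T -> ctr[3]=2
Ev 6: PC=1 idx=1 pred=T actual=N -> ctr[1]=1
Ev 7: PC=6 idx=2 pred=T actual=N -> ctr[2]=1
Ev 8: PC=1 idx=1 pred=N actual=T -> ctr[1]=2
Ev 9: PC=7 idx=3 pred=T actual=T -> ctr[3]=3
Ev 10: PC=7 idx=3 pred=T actual=T -> ctr[3]=3
Ev 11: PC=6 idx=2 pred=N actual=N -> ctr[2]=0
Ev 12: PC=1 idx=1 pred=T actual=T -> ctr[1]=3
Ev 13: PC=1 idx=1 pred=T actual=N -> ctr[1]=2
Ev 14: PC=7 idx=3 pred=T actual=T -> ctr[3]=3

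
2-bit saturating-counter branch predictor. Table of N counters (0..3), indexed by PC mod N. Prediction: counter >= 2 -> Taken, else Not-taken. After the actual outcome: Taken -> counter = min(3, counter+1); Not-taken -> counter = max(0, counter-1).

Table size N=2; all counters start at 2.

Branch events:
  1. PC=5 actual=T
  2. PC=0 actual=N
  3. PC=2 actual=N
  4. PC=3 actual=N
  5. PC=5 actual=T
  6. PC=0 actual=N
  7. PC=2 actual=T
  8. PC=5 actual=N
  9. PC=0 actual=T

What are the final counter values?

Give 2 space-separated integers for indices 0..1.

Answer: 2 2

Derivation:
Ev 1: PC=5 idx=1 pred=T actual=T -> ctr[1]=3
Ev 2: PC=0 idx=0 pred=T actual=N -> ctr[0]=1
Ev 3: PC=2 idx=0 pred=N actual=N -> ctr[0]=0
Ev 4: PC=3 idx=1 pred=T actual=N -> ctr[1]=2
Ev 5: PC=5 idx=1 pred=T actual=T -> ctr[1]=3
Ev 6: PC=0 idx=0 pred=N actual=N -> ctr[0]=0
Ev 7: PC=2 idx=0 pred=N actual=T -> ctr[0]=1
Ev 8: PC=5 idx=1 pred=T actual=N -> ctr[1]=2
Ev 9: PC=0 idx=0 pred=N actual=T -> ctr[0]=2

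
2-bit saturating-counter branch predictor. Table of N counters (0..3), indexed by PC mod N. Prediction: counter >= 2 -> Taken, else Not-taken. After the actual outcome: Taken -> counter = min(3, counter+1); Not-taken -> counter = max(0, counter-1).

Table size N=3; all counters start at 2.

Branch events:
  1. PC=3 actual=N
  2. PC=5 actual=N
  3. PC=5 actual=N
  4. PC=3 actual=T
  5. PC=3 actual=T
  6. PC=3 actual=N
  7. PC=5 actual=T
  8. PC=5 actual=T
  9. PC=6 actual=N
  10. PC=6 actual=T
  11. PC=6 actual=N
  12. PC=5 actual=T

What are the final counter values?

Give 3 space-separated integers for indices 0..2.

Ev 1: PC=3 idx=0 pred=T actual=N -> ctr[0]=1
Ev 2: PC=5 idx=2 pred=T actual=N -> ctr[2]=1
Ev 3: PC=5 idx=2 pred=N actual=N -> ctr[2]=0
Ev 4: PC=3 idx=0 pred=N actual=T -> ctr[0]=2
Ev 5: PC=3 idx=0 pred=T actual=T -> ctr[0]=3
Ev 6: PC=3 idx=0 pred=T actual=N -> ctr[0]=2
Ev 7: PC=5 idx=2 pred=N actual=T -> ctr[2]=1
Ev 8: PC=5 idx=2 pred=N actual=T -> ctr[2]=2
Ev 9: PC=6 idx=0 pred=T actual=N -> ctr[0]=1
Ev 10: PC=6 idx=0 pred=N actual=T -> ctr[0]=2
Ev 11: PC=6 idx=0 pred=T actual=N -> ctr[0]=1
Ev 12: PC=5 idx=2 pred=T actual=T -> ctr[2]=3

Answer: 1 2 3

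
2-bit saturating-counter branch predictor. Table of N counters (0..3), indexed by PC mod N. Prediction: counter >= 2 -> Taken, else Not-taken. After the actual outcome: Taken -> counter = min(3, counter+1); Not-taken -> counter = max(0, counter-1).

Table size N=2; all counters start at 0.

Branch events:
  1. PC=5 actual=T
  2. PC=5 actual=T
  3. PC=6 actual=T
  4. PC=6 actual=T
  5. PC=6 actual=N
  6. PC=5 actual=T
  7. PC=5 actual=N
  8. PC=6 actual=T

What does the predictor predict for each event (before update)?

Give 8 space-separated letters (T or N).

Ev 1: PC=5 idx=1 pred=N actual=T -> ctr[1]=1
Ev 2: PC=5 idx=1 pred=N actual=T -> ctr[1]=2
Ev 3: PC=6 idx=0 pred=N actual=T -> ctr[0]=1
Ev 4: PC=6 idx=0 pred=N actual=T -> ctr[0]=2
Ev 5: PC=6 idx=0 pred=T actual=N -> ctr[0]=1
Ev 6: PC=5 idx=1 pred=T actual=T -> ctr[1]=3
Ev 7: PC=5 idx=1 pred=T actual=N -> ctr[1]=2
Ev 8: PC=6 idx=0 pred=N actual=T -> ctr[0]=2

Answer: N N N N T T T N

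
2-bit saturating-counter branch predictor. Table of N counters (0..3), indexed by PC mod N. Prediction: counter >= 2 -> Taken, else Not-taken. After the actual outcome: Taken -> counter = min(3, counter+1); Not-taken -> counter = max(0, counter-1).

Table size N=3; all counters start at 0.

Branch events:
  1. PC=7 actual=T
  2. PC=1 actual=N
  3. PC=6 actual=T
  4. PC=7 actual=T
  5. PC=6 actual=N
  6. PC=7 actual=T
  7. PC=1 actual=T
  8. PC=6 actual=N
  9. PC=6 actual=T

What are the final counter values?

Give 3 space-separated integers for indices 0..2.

Answer: 1 3 0

Derivation:
Ev 1: PC=7 idx=1 pred=N actual=T -> ctr[1]=1
Ev 2: PC=1 idx=1 pred=N actual=N -> ctr[1]=0
Ev 3: PC=6 idx=0 pred=N actual=T -> ctr[0]=1
Ev 4: PC=7 idx=1 pred=N actual=T -> ctr[1]=1
Ev 5: PC=6 idx=0 pred=N actual=N -> ctr[0]=0
Ev 6: PC=7 idx=1 pred=N actual=T -> ctr[1]=2
Ev 7: PC=1 idx=1 pred=T actual=T -> ctr[1]=3
Ev 8: PC=6 idx=0 pred=N actual=N -> ctr[0]=0
Ev 9: PC=6 idx=0 pred=N actual=T -> ctr[0]=1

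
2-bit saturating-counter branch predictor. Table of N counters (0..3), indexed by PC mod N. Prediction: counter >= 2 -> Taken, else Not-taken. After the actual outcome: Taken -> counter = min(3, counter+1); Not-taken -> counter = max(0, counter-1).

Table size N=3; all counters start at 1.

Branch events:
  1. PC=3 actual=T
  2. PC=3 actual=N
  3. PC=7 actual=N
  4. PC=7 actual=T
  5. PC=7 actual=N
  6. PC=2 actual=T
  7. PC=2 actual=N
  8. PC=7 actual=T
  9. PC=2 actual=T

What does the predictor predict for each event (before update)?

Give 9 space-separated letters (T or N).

Ev 1: PC=3 idx=0 pred=N actual=T -> ctr[0]=2
Ev 2: PC=3 idx=0 pred=T actual=N -> ctr[0]=1
Ev 3: PC=7 idx=1 pred=N actual=N -> ctr[1]=0
Ev 4: PC=7 idx=1 pred=N actual=T -> ctr[1]=1
Ev 5: PC=7 idx=1 pred=N actual=N -> ctr[1]=0
Ev 6: PC=2 idx=2 pred=N actual=T -> ctr[2]=2
Ev 7: PC=2 idx=2 pred=T actual=N -> ctr[2]=1
Ev 8: PC=7 idx=1 pred=N actual=T -> ctr[1]=1
Ev 9: PC=2 idx=2 pred=N actual=T -> ctr[2]=2

Answer: N T N N N N T N N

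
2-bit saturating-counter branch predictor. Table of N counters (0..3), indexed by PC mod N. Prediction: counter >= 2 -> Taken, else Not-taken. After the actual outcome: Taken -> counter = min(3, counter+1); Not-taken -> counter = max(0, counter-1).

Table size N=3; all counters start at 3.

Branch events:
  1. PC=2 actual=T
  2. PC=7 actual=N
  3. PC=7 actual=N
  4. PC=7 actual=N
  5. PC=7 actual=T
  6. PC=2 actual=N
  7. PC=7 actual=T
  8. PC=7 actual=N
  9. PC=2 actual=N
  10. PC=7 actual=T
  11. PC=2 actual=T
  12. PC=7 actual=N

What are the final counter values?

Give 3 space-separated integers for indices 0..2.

Answer: 3 1 2

Derivation:
Ev 1: PC=2 idx=2 pred=T actual=T -> ctr[2]=3
Ev 2: PC=7 idx=1 pred=T actual=N -> ctr[1]=2
Ev 3: PC=7 idx=1 pred=T actual=N -> ctr[1]=1
Ev 4: PC=7 idx=1 pred=N actual=N -> ctr[1]=0
Ev 5: PC=7 idx=1 pred=N actual=T -> ctr[1]=1
Ev 6: PC=2 idx=2 pred=T actual=N -> ctr[2]=2
Ev 7: PC=7 idx=1 pred=N actual=T -> ctr[1]=2
Ev 8: PC=7 idx=1 pred=T actual=N -> ctr[1]=1
Ev 9: PC=2 idx=2 pred=T actual=N -> ctr[2]=1
Ev 10: PC=7 idx=1 pred=N actual=T -> ctr[1]=2
Ev 11: PC=2 idx=2 pred=N actual=T -> ctr[2]=2
Ev 12: PC=7 idx=1 pred=T actual=N -> ctr[1]=1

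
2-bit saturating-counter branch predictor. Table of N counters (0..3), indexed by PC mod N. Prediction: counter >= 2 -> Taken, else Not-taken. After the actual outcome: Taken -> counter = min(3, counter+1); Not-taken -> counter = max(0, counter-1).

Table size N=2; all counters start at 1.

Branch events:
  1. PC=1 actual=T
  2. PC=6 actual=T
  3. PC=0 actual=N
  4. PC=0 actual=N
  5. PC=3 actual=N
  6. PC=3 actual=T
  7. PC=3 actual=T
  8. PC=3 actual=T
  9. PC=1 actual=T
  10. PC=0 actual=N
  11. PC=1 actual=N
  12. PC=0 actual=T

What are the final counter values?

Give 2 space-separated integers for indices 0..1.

Ev 1: PC=1 idx=1 pred=N actual=T -> ctr[1]=2
Ev 2: PC=6 idx=0 pred=N actual=T -> ctr[0]=2
Ev 3: PC=0 idx=0 pred=T actual=N -> ctr[0]=1
Ev 4: PC=0 idx=0 pred=N actual=N -> ctr[0]=0
Ev 5: PC=3 idx=1 pred=T actual=N -> ctr[1]=1
Ev 6: PC=3 idx=1 pred=N actual=T -> ctr[1]=2
Ev 7: PC=3 idx=1 pred=T actual=T -> ctr[1]=3
Ev 8: PC=3 idx=1 pred=T actual=T -> ctr[1]=3
Ev 9: PC=1 idx=1 pred=T actual=T -> ctr[1]=3
Ev 10: PC=0 idx=0 pred=N actual=N -> ctr[0]=0
Ev 11: PC=1 idx=1 pred=T actual=N -> ctr[1]=2
Ev 12: PC=0 idx=0 pred=N actual=T -> ctr[0]=1

Answer: 1 2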